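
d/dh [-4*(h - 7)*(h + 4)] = 12 - 8*h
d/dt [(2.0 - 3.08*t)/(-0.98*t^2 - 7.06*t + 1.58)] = (-3.0184*t^2 + 3.92*t + 9.2536)/(0.9604*t^4 + 13.8376*t^3 + 46.7468*t^2 - 22.3096*t + 2.4964)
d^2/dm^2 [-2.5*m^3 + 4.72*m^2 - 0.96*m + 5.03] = 9.44 - 15.0*m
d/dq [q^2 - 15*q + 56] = 2*q - 15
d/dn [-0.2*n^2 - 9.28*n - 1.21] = -0.4*n - 9.28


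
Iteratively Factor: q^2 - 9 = (q - 3)*(q + 3)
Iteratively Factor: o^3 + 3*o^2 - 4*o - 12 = (o + 2)*(o^2 + o - 6) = (o - 2)*(o + 2)*(o + 3)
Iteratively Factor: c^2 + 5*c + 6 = (c + 3)*(c + 2)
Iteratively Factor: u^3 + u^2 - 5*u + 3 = (u + 3)*(u^2 - 2*u + 1) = (u - 1)*(u + 3)*(u - 1)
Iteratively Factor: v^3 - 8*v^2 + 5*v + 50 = (v + 2)*(v^2 - 10*v + 25) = (v - 5)*(v + 2)*(v - 5)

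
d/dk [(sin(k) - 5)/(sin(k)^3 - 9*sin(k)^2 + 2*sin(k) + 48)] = (-2*sin(k)^3 + 24*sin(k)^2 - 90*sin(k) + 58)*cos(k)/(sin(k)^3 - 9*sin(k)^2 + 2*sin(k) + 48)^2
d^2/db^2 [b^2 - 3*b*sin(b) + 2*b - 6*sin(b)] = 3*b*sin(b) - 6*sqrt(2)*cos(b + pi/4) + 2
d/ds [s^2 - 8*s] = 2*s - 8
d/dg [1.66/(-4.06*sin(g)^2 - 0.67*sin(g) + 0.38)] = (13.4792*sin(g) + 1.1122)*cos(g)/(4.06*sin(g)^2 + 0.67*sin(g) - 0.38)^2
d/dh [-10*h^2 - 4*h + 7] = -20*h - 4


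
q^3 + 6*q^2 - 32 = (q - 2)*(q + 4)^2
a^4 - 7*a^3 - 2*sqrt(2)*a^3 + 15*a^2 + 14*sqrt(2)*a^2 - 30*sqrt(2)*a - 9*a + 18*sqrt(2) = (a - 3)^2*(a - 1)*(a - 2*sqrt(2))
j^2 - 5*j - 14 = (j - 7)*(j + 2)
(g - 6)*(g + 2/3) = g^2 - 16*g/3 - 4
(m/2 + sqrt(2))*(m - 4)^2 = m^3/2 - 4*m^2 + sqrt(2)*m^2 - 8*sqrt(2)*m + 8*m + 16*sqrt(2)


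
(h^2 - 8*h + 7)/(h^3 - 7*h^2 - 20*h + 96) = (h^2 - 8*h + 7)/(h^3 - 7*h^2 - 20*h + 96)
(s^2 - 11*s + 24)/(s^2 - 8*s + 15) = (s - 8)/(s - 5)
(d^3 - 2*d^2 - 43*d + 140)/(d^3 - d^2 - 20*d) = (d^2 + 3*d - 28)/(d*(d + 4))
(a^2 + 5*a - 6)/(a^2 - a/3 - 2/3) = 3*(a + 6)/(3*a + 2)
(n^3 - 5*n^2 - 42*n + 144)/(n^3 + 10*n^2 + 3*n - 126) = (n - 8)/(n + 7)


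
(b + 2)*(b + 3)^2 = b^3 + 8*b^2 + 21*b + 18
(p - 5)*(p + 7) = p^2 + 2*p - 35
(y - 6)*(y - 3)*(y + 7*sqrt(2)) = y^3 - 9*y^2 + 7*sqrt(2)*y^2 - 63*sqrt(2)*y + 18*y + 126*sqrt(2)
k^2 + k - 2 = (k - 1)*(k + 2)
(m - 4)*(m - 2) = m^2 - 6*m + 8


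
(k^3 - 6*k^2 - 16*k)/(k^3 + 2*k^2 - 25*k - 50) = k*(k - 8)/(k^2 - 25)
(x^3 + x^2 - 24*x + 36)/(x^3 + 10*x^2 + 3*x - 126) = (x - 2)/(x + 7)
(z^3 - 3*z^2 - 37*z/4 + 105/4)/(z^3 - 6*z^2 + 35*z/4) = (z + 3)/z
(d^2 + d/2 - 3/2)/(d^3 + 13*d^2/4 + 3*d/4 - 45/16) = 8*(d - 1)/(8*d^2 + 14*d - 15)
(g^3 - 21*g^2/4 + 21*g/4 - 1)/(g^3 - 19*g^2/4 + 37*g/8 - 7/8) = 2*(g - 4)/(2*g - 7)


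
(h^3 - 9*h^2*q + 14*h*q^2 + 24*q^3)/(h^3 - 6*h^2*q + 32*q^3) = (-h^2 + 5*h*q + 6*q^2)/(-h^2 + 2*h*q + 8*q^2)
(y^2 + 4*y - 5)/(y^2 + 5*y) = (y - 1)/y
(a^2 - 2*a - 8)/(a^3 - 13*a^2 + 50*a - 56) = (a + 2)/(a^2 - 9*a + 14)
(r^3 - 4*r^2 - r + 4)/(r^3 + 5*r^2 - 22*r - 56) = (r^2 - 1)/(r^2 + 9*r + 14)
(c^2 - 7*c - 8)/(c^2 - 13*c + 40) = (c + 1)/(c - 5)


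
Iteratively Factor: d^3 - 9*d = (d)*(d^2 - 9) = d*(d + 3)*(d - 3)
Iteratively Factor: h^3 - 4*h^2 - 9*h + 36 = (h - 4)*(h^2 - 9) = (h - 4)*(h + 3)*(h - 3)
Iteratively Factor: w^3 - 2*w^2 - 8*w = (w)*(w^2 - 2*w - 8) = w*(w + 2)*(w - 4)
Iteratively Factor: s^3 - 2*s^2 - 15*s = (s + 3)*(s^2 - 5*s) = (s - 5)*(s + 3)*(s)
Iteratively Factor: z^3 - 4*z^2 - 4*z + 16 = (z - 2)*(z^2 - 2*z - 8) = (z - 4)*(z - 2)*(z + 2)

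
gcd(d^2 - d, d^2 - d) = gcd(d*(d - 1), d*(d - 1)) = d^2 - d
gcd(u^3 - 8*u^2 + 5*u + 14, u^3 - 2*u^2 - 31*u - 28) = u^2 - 6*u - 7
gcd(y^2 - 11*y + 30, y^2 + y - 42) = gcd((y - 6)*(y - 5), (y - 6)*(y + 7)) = y - 6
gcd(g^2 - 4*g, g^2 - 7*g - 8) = 1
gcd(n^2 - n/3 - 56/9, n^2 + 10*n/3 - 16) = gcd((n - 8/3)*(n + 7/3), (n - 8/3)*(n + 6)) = n - 8/3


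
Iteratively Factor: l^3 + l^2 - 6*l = (l)*(l^2 + l - 6) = l*(l + 3)*(l - 2)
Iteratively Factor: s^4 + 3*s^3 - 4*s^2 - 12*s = (s + 3)*(s^3 - 4*s) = (s - 2)*(s + 3)*(s^2 + 2*s) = s*(s - 2)*(s + 3)*(s + 2)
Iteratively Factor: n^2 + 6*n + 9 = (n + 3)*(n + 3)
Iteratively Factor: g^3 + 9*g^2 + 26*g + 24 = (g + 4)*(g^2 + 5*g + 6) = (g + 3)*(g + 4)*(g + 2)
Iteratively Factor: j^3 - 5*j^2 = (j - 5)*(j^2) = j*(j - 5)*(j)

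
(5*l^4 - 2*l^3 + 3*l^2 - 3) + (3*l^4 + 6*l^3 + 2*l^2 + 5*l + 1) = 8*l^4 + 4*l^3 + 5*l^2 + 5*l - 2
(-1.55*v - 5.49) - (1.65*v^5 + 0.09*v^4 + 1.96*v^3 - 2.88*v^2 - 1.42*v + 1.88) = -1.65*v^5 - 0.09*v^4 - 1.96*v^3 + 2.88*v^2 - 0.13*v - 7.37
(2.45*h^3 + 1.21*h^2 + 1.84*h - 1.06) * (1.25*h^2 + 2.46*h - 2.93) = 3.0625*h^5 + 7.5395*h^4 - 1.9019*h^3 - 0.343900000000001*h^2 - 7.9988*h + 3.1058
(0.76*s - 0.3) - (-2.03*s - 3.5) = 2.79*s + 3.2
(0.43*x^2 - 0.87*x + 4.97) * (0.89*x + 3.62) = 0.3827*x^3 + 0.7823*x^2 + 1.2739*x + 17.9914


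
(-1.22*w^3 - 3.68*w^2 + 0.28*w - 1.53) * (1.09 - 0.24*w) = 0.2928*w^4 - 0.4466*w^3 - 4.0784*w^2 + 0.6724*w - 1.6677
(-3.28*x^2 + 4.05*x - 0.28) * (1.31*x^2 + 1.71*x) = -4.2968*x^4 - 0.303299999999999*x^3 + 6.5587*x^2 - 0.4788*x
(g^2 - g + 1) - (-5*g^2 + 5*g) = 6*g^2 - 6*g + 1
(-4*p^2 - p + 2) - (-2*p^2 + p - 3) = -2*p^2 - 2*p + 5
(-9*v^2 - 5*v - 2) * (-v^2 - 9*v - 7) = 9*v^4 + 86*v^3 + 110*v^2 + 53*v + 14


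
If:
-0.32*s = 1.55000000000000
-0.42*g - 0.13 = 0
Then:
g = -0.31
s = -4.84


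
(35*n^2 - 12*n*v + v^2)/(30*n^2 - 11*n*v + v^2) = (-7*n + v)/(-6*n + v)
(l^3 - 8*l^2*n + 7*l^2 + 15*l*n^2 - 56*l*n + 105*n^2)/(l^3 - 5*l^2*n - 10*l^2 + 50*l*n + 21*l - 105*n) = (l^2 - 3*l*n + 7*l - 21*n)/(l^2 - 10*l + 21)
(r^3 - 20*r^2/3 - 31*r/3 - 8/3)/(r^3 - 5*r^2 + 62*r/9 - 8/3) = 3*(3*r^3 - 20*r^2 - 31*r - 8)/(9*r^3 - 45*r^2 + 62*r - 24)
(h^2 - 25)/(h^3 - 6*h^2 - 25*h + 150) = 1/(h - 6)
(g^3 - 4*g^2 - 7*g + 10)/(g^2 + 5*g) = (g^3 - 4*g^2 - 7*g + 10)/(g*(g + 5))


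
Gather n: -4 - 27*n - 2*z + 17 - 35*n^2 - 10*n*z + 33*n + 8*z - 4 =-35*n^2 + n*(6 - 10*z) + 6*z + 9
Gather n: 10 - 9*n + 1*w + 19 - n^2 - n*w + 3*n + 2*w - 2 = -n^2 + n*(-w - 6) + 3*w + 27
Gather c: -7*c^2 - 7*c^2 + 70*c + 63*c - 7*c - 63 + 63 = -14*c^2 + 126*c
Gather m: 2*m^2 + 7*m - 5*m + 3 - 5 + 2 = 2*m^2 + 2*m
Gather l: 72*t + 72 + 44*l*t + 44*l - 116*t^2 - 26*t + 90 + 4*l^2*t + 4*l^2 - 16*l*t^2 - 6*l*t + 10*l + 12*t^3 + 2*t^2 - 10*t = l^2*(4*t + 4) + l*(-16*t^2 + 38*t + 54) + 12*t^3 - 114*t^2 + 36*t + 162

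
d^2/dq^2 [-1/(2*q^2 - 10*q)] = (q*(q - 5) - (2*q - 5)^2)/(q^3*(q - 5)^3)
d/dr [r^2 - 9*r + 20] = 2*r - 9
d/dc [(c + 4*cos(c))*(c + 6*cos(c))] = -10*c*sin(c) + 2*c - 24*sin(2*c) + 10*cos(c)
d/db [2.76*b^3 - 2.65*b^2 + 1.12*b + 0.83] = 8.28*b^2 - 5.3*b + 1.12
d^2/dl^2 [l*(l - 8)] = 2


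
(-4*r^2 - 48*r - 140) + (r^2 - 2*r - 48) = -3*r^2 - 50*r - 188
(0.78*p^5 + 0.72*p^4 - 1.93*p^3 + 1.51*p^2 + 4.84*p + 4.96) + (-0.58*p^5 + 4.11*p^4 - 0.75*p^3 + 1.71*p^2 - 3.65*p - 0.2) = 0.2*p^5 + 4.83*p^4 - 2.68*p^3 + 3.22*p^2 + 1.19*p + 4.76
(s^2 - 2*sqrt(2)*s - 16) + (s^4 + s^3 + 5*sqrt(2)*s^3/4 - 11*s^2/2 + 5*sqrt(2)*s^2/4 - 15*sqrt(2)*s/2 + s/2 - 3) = s^4 + s^3 + 5*sqrt(2)*s^3/4 - 9*s^2/2 + 5*sqrt(2)*s^2/4 - 19*sqrt(2)*s/2 + s/2 - 19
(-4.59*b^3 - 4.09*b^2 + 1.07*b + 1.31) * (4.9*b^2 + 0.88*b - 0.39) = -22.491*b^5 - 24.0802*b^4 + 3.4339*b^3 + 8.9557*b^2 + 0.7355*b - 0.5109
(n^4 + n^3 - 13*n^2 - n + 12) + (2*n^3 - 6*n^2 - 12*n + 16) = n^4 + 3*n^3 - 19*n^2 - 13*n + 28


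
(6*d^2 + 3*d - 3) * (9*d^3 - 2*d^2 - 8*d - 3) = 54*d^5 + 15*d^4 - 81*d^3 - 36*d^2 + 15*d + 9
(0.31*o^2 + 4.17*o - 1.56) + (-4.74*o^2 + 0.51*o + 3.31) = -4.43*o^2 + 4.68*o + 1.75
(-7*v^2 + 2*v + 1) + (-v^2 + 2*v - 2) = -8*v^2 + 4*v - 1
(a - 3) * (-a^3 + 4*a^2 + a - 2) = -a^4 + 7*a^3 - 11*a^2 - 5*a + 6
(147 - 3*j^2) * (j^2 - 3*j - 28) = -3*j^4 + 9*j^3 + 231*j^2 - 441*j - 4116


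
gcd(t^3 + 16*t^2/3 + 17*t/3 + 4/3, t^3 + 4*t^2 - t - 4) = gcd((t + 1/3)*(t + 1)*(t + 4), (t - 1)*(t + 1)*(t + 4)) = t^2 + 5*t + 4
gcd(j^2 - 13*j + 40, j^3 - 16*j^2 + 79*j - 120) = j^2 - 13*j + 40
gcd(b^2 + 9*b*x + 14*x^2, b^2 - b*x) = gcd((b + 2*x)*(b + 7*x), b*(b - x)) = 1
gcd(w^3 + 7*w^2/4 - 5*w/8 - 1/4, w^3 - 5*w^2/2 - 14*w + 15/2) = w - 1/2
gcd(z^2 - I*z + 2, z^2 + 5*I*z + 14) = z - 2*I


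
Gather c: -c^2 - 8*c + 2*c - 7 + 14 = -c^2 - 6*c + 7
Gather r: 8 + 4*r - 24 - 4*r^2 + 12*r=-4*r^2 + 16*r - 16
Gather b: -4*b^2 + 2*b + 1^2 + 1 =-4*b^2 + 2*b + 2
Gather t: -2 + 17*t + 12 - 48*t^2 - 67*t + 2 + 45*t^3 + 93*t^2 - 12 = 45*t^3 + 45*t^2 - 50*t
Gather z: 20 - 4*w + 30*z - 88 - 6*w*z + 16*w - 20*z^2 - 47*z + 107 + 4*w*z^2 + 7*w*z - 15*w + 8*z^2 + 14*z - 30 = -3*w + z^2*(4*w - 12) + z*(w - 3) + 9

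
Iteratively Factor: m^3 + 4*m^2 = (m)*(m^2 + 4*m) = m*(m + 4)*(m)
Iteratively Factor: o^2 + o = (o + 1)*(o)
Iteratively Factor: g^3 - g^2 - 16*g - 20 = (g - 5)*(g^2 + 4*g + 4) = (g - 5)*(g + 2)*(g + 2)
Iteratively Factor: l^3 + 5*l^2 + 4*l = (l + 1)*(l^2 + 4*l) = l*(l + 1)*(l + 4)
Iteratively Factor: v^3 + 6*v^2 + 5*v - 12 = (v + 4)*(v^2 + 2*v - 3) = (v + 3)*(v + 4)*(v - 1)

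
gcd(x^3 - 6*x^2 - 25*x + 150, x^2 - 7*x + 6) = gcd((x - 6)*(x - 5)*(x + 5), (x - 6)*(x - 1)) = x - 6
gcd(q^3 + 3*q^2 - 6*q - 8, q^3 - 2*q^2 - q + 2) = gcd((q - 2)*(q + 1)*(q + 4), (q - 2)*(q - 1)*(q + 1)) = q^2 - q - 2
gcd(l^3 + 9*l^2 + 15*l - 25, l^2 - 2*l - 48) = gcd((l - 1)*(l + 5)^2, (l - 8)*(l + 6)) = 1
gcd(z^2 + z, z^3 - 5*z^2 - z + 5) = z + 1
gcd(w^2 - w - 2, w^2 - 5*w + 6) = w - 2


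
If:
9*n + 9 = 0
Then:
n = -1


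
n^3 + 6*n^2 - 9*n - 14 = (n - 2)*(n + 1)*(n + 7)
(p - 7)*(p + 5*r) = p^2 + 5*p*r - 7*p - 35*r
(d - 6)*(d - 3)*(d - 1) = d^3 - 10*d^2 + 27*d - 18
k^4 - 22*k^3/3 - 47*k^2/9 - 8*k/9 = k*(k - 8)*(k + 1/3)^2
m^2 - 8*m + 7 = (m - 7)*(m - 1)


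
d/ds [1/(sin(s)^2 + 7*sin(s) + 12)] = -(2*sin(s) + 7)*cos(s)/(sin(s)^2 + 7*sin(s) + 12)^2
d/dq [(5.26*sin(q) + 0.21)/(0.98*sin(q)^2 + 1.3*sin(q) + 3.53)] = (-5.1548*sin(q)^2 - 0.4116*sin(q) + 18.2948)*cos(q)/(0.9604*sin(q)^4 + 2.548*sin(q)^3 + 8.6088*sin(q)^2 + 9.178*sin(q) + 12.4609)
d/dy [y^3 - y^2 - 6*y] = 3*y^2 - 2*y - 6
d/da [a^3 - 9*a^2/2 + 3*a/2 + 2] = 3*a^2 - 9*a + 3/2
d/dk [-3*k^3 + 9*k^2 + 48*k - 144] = -9*k^2 + 18*k + 48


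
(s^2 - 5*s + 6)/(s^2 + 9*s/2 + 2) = 2*(s^2 - 5*s + 6)/(2*s^2 + 9*s + 4)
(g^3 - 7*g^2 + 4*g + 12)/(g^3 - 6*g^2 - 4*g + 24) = (g + 1)/(g + 2)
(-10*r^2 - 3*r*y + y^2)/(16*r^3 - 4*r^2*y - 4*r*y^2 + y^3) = (-5*r + y)/(8*r^2 - 6*r*y + y^2)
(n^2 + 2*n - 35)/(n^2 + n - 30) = (n + 7)/(n + 6)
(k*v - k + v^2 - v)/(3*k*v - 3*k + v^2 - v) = (k + v)/(3*k + v)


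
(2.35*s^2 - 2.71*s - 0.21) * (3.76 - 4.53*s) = -10.6455*s^3 + 21.1123*s^2 - 9.2383*s - 0.7896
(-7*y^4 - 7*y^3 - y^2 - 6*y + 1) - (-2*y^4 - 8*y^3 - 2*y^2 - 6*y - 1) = -5*y^4 + y^3 + y^2 + 2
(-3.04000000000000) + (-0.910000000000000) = -3.95000000000000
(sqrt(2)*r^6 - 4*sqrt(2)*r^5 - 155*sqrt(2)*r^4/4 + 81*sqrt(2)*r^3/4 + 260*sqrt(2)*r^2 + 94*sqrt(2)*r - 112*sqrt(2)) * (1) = sqrt(2)*r^6 - 4*sqrt(2)*r^5 - 155*sqrt(2)*r^4/4 + 81*sqrt(2)*r^3/4 + 260*sqrt(2)*r^2 + 94*sqrt(2)*r - 112*sqrt(2)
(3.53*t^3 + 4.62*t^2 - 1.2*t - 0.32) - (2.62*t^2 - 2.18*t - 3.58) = 3.53*t^3 + 2.0*t^2 + 0.98*t + 3.26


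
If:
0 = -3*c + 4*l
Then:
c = 4*l/3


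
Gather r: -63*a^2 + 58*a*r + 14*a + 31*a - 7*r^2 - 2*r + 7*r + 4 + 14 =-63*a^2 + 45*a - 7*r^2 + r*(58*a + 5) + 18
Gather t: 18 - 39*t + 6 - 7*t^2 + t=-7*t^2 - 38*t + 24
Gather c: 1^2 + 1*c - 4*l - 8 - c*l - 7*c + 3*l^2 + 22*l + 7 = c*(-l - 6) + 3*l^2 + 18*l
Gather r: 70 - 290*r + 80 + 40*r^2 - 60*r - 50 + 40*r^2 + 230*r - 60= 80*r^2 - 120*r + 40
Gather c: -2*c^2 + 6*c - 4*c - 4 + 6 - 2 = -2*c^2 + 2*c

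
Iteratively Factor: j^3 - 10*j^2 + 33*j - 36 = (j - 4)*(j^2 - 6*j + 9) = (j - 4)*(j - 3)*(j - 3)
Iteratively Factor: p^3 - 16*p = (p - 4)*(p^2 + 4*p) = (p - 4)*(p + 4)*(p)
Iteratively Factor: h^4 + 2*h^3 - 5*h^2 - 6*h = (h)*(h^3 + 2*h^2 - 5*h - 6) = h*(h - 2)*(h^2 + 4*h + 3) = h*(h - 2)*(h + 3)*(h + 1)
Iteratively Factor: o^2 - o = (o - 1)*(o)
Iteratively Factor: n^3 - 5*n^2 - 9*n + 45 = (n - 5)*(n^2 - 9) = (n - 5)*(n - 3)*(n + 3)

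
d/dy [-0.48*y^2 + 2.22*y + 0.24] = 2.22 - 0.96*y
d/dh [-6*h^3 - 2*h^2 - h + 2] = -18*h^2 - 4*h - 1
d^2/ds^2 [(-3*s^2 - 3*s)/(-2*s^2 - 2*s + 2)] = 3*(3*s^2 + 3*s + 2)/(s^6 + 3*s^5 - 5*s^3 + 3*s - 1)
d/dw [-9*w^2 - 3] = -18*w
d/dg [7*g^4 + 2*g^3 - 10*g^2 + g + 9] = 28*g^3 + 6*g^2 - 20*g + 1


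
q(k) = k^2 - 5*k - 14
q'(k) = 2*k - 5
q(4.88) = -14.59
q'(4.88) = 4.76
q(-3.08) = 10.89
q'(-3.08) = -11.16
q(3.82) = -18.51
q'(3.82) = 2.64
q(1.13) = -18.37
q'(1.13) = -2.74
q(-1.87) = -1.15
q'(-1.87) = -8.74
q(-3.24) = 12.70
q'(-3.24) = -11.48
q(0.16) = -14.77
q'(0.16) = -4.68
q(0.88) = -17.63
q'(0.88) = -3.24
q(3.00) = -20.00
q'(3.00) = 1.00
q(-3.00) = 10.00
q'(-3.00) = -11.00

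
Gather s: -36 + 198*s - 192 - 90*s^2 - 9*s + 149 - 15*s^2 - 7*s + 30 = -105*s^2 + 182*s - 49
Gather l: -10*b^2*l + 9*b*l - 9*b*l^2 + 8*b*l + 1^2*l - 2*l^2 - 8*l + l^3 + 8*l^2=l^3 + l^2*(6 - 9*b) + l*(-10*b^2 + 17*b - 7)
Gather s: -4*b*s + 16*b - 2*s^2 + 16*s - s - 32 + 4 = 16*b - 2*s^2 + s*(15 - 4*b) - 28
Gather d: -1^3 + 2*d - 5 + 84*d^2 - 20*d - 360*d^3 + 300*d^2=-360*d^3 + 384*d^2 - 18*d - 6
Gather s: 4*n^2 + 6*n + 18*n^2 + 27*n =22*n^2 + 33*n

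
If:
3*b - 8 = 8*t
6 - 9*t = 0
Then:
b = 40/9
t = 2/3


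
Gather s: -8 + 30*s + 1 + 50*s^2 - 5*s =50*s^2 + 25*s - 7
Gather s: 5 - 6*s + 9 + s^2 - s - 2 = s^2 - 7*s + 12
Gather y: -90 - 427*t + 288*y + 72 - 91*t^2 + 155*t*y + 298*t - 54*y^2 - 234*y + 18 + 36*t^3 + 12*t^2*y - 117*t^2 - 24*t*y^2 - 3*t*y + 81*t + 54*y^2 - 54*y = 36*t^3 - 208*t^2 - 24*t*y^2 - 48*t + y*(12*t^2 + 152*t)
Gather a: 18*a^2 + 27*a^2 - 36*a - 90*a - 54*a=45*a^2 - 180*a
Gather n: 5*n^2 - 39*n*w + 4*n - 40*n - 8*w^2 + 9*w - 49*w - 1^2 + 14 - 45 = 5*n^2 + n*(-39*w - 36) - 8*w^2 - 40*w - 32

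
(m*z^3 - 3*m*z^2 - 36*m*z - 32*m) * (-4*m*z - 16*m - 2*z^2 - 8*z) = -4*m^2*z^4 - 4*m^2*z^3 + 192*m^2*z^2 + 704*m^2*z + 512*m^2 - 2*m*z^5 - 2*m*z^4 + 96*m*z^3 + 352*m*z^2 + 256*m*z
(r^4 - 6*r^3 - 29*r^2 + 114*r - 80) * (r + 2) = r^5 - 4*r^4 - 41*r^3 + 56*r^2 + 148*r - 160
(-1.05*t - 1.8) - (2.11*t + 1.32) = -3.16*t - 3.12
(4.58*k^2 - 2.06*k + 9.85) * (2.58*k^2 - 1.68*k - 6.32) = 11.8164*k^4 - 13.0092*k^3 - 0.0718000000000023*k^2 - 3.5288*k - 62.252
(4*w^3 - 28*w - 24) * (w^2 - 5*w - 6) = 4*w^5 - 20*w^4 - 52*w^3 + 116*w^2 + 288*w + 144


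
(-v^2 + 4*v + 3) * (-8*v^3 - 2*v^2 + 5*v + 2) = 8*v^5 - 30*v^4 - 37*v^3 + 12*v^2 + 23*v + 6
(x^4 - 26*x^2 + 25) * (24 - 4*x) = -4*x^5 + 24*x^4 + 104*x^3 - 624*x^2 - 100*x + 600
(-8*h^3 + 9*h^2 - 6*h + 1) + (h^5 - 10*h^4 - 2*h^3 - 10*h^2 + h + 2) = h^5 - 10*h^4 - 10*h^3 - h^2 - 5*h + 3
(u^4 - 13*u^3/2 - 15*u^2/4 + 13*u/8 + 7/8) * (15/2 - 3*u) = -3*u^5 + 27*u^4 - 75*u^3/2 - 33*u^2 + 153*u/16 + 105/16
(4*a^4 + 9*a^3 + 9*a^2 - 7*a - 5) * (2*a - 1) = 8*a^5 + 14*a^4 + 9*a^3 - 23*a^2 - 3*a + 5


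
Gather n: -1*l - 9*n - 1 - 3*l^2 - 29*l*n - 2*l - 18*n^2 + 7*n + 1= -3*l^2 - 3*l - 18*n^2 + n*(-29*l - 2)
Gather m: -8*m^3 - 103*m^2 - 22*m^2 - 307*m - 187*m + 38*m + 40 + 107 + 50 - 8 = -8*m^3 - 125*m^2 - 456*m + 189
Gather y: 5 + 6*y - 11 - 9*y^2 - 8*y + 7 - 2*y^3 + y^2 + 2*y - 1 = -2*y^3 - 8*y^2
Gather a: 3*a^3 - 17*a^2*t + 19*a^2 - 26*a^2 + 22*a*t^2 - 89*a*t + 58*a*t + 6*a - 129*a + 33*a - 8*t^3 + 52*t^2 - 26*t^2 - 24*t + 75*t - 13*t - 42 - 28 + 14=3*a^3 + a^2*(-17*t - 7) + a*(22*t^2 - 31*t - 90) - 8*t^3 + 26*t^2 + 38*t - 56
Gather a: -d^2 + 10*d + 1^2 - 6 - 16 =-d^2 + 10*d - 21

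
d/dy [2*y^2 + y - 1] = 4*y + 1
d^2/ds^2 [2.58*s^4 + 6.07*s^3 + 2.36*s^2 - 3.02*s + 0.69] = 30.96*s^2 + 36.42*s + 4.72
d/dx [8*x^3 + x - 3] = 24*x^2 + 1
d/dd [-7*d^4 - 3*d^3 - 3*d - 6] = -28*d^3 - 9*d^2 - 3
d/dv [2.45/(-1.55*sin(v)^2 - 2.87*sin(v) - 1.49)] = (7.595*sin(v) + 7.0315)*cos(v)/(1.55*sin(v)^2 + 2.87*sin(v) + 1.49)^2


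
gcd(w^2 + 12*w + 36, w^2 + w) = 1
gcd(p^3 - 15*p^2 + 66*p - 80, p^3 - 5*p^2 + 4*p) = 1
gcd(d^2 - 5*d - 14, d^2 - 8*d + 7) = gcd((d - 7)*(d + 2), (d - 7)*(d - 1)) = d - 7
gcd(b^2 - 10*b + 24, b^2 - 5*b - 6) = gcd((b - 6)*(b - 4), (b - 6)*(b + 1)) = b - 6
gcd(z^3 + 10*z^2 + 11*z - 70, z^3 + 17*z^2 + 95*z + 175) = z^2 + 12*z + 35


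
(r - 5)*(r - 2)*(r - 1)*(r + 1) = r^4 - 7*r^3 + 9*r^2 + 7*r - 10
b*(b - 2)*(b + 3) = b^3 + b^2 - 6*b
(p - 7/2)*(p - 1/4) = p^2 - 15*p/4 + 7/8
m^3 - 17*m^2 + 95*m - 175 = (m - 7)*(m - 5)^2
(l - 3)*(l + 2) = l^2 - l - 6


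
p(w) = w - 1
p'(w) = 1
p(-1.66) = -2.66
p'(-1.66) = 1.00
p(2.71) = 1.71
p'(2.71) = 1.00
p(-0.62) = -1.62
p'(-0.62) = 1.00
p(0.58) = -0.42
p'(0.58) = 1.00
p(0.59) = -0.41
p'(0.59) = 1.00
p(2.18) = 1.18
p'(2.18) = 1.00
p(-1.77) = -2.77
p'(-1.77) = 1.00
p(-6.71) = -7.71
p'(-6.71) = 1.00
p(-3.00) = -4.00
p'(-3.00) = 1.00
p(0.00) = -1.00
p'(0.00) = 1.00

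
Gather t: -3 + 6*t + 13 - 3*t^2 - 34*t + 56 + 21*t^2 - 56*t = 18*t^2 - 84*t + 66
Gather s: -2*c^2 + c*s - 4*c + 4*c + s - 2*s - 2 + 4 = -2*c^2 + s*(c - 1) + 2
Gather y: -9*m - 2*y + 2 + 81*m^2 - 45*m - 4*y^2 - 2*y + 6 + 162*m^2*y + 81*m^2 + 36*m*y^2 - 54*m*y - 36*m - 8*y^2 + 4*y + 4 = 162*m^2 - 90*m + y^2*(36*m - 12) + y*(162*m^2 - 54*m) + 12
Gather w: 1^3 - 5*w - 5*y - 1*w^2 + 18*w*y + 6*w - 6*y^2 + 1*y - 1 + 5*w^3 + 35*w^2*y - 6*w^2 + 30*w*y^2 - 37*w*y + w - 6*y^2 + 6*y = 5*w^3 + w^2*(35*y - 7) + w*(30*y^2 - 19*y + 2) - 12*y^2 + 2*y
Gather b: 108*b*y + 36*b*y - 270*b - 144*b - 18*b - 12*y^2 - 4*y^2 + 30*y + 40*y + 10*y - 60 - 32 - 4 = b*(144*y - 432) - 16*y^2 + 80*y - 96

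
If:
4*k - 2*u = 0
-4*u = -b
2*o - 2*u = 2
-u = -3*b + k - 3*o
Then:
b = -8/9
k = -1/9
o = 7/9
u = -2/9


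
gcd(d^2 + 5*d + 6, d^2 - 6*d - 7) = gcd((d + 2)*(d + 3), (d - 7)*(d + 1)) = 1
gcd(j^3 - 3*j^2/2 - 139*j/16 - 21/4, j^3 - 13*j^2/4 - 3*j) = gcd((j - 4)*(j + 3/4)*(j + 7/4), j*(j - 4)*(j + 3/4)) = j^2 - 13*j/4 - 3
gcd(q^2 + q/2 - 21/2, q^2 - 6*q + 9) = q - 3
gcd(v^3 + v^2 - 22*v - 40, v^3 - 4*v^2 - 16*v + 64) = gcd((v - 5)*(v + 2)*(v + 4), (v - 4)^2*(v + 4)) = v + 4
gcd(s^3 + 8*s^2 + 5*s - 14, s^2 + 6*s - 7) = s^2 + 6*s - 7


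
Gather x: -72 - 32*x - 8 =-32*x - 80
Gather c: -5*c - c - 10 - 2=-6*c - 12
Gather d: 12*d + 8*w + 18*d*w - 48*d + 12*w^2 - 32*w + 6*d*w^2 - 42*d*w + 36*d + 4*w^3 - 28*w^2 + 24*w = d*(6*w^2 - 24*w) + 4*w^3 - 16*w^2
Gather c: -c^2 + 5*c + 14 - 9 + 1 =-c^2 + 5*c + 6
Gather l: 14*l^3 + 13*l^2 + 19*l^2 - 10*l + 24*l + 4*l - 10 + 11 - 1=14*l^3 + 32*l^2 + 18*l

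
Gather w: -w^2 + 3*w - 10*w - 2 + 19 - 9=-w^2 - 7*w + 8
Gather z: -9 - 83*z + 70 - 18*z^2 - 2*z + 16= -18*z^2 - 85*z + 77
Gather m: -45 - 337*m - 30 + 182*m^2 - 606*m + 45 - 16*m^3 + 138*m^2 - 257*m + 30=-16*m^3 + 320*m^2 - 1200*m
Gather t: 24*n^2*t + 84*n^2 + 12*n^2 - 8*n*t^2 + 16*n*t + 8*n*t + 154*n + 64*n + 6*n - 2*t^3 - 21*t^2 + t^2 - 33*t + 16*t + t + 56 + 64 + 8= 96*n^2 + 224*n - 2*t^3 + t^2*(-8*n - 20) + t*(24*n^2 + 24*n - 16) + 128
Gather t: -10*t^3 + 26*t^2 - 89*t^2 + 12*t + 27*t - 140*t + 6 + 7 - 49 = -10*t^3 - 63*t^2 - 101*t - 36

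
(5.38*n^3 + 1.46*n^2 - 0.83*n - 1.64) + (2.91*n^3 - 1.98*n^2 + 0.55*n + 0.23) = 8.29*n^3 - 0.52*n^2 - 0.28*n - 1.41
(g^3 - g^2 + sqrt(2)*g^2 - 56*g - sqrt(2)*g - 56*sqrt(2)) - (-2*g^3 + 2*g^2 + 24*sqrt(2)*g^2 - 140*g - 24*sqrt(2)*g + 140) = 3*g^3 - 23*sqrt(2)*g^2 - 3*g^2 + 23*sqrt(2)*g + 84*g - 140 - 56*sqrt(2)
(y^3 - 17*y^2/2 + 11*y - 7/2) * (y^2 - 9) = y^5 - 17*y^4/2 + 2*y^3 + 73*y^2 - 99*y + 63/2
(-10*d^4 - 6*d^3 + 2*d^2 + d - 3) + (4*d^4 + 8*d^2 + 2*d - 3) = -6*d^4 - 6*d^3 + 10*d^2 + 3*d - 6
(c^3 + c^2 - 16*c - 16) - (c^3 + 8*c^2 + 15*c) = -7*c^2 - 31*c - 16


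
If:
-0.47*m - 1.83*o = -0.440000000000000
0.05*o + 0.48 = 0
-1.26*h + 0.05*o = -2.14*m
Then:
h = 64.69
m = 38.31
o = -9.60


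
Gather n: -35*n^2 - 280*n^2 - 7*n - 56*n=-315*n^2 - 63*n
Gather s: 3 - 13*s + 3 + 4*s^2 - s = 4*s^2 - 14*s + 6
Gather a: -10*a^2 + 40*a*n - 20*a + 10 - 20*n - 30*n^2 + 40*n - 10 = -10*a^2 + a*(40*n - 20) - 30*n^2 + 20*n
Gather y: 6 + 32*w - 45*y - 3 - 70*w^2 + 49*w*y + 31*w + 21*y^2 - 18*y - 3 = -70*w^2 + 63*w + 21*y^2 + y*(49*w - 63)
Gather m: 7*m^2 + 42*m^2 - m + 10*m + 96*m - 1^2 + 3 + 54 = 49*m^2 + 105*m + 56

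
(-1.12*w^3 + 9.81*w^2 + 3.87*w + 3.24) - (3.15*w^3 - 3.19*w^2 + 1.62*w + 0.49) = -4.27*w^3 + 13.0*w^2 + 2.25*w + 2.75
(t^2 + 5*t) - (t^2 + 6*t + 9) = -t - 9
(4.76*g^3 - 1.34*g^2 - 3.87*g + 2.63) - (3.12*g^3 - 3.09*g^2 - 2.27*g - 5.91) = 1.64*g^3 + 1.75*g^2 - 1.6*g + 8.54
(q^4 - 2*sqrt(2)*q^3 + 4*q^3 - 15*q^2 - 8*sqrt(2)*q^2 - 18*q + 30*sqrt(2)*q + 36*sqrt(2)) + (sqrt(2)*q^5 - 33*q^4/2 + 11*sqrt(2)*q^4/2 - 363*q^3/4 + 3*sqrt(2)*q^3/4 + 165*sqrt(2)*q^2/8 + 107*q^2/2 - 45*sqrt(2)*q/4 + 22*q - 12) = sqrt(2)*q^5 - 31*q^4/2 + 11*sqrt(2)*q^4/2 - 347*q^3/4 - 5*sqrt(2)*q^3/4 + 101*sqrt(2)*q^2/8 + 77*q^2/2 + 4*q + 75*sqrt(2)*q/4 - 12 + 36*sqrt(2)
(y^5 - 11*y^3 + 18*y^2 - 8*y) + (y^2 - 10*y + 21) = y^5 - 11*y^3 + 19*y^2 - 18*y + 21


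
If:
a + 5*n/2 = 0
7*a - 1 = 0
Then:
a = 1/7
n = -2/35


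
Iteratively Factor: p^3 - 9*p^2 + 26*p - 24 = (p - 3)*(p^2 - 6*p + 8) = (p - 4)*(p - 3)*(p - 2)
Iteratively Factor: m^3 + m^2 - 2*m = (m - 1)*(m^2 + 2*m) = (m - 1)*(m + 2)*(m)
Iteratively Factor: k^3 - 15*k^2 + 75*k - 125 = (k - 5)*(k^2 - 10*k + 25) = (k - 5)^2*(k - 5)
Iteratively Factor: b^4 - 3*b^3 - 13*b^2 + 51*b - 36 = (b - 3)*(b^3 - 13*b + 12) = (b - 3)*(b - 1)*(b^2 + b - 12) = (b - 3)*(b - 1)*(b + 4)*(b - 3)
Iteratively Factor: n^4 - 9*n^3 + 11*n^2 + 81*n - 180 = (n + 3)*(n^3 - 12*n^2 + 47*n - 60) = (n - 4)*(n + 3)*(n^2 - 8*n + 15) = (n - 4)*(n - 3)*(n + 3)*(n - 5)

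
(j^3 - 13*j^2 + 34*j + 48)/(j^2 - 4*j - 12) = (j^2 - 7*j - 8)/(j + 2)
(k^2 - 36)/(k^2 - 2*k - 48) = (k - 6)/(k - 8)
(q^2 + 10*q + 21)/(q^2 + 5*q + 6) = (q + 7)/(q + 2)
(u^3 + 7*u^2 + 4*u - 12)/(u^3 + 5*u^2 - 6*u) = (u + 2)/u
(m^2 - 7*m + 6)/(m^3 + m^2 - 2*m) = (m - 6)/(m*(m + 2))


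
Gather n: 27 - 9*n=27 - 9*n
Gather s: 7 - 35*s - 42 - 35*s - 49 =-70*s - 84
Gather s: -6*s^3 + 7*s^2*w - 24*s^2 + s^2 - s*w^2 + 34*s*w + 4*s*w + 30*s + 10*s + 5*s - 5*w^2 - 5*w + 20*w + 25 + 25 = -6*s^3 + s^2*(7*w - 23) + s*(-w^2 + 38*w + 45) - 5*w^2 + 15*w + 50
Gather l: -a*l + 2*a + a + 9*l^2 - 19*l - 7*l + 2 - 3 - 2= 3*a + 9*l^2 + l*(-a - 26) - 3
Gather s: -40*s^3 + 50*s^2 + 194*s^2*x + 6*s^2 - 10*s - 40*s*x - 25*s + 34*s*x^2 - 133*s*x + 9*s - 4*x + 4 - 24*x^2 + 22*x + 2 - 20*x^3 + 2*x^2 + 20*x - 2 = -40*s^3 + s^2*(194*x + 56) + s*(34*x^2 - 173*x - 26) - 20*x^3 - 22*x^2 + 38*x + 4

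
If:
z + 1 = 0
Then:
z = -1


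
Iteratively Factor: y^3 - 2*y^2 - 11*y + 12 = (y + 3)*(y^2 - 5*y + 4) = (y - 1)*(y + 3)*(y - 4)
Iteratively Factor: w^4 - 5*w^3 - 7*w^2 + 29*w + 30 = (w - 3)*(w^3 - 2*w^2 - 13*w - 10) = (w - 3)*(w + 1)*(w^2 - 3*w - 10) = (w - 5)*(w - 3)*(w + 1)*(w + 2)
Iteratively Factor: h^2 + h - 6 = (h + 3)*(h - 2)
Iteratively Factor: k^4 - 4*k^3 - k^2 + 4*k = (k + 1)*(k^3 - 5*k^2 + 4*k) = (k - 1)*(k + 1)*(k^2 - 4*k) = (k - 4)*(k - 1)*(k + 1)*(k)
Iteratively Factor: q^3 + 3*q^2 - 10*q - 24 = (q - 3)*(q^2 + 6*q + 8) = (q - 3)*(q + 2)*(q + 4)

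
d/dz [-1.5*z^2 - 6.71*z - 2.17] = -3.0*z - 6.71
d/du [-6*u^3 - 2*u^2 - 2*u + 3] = -18*u^2 - 4*u - 2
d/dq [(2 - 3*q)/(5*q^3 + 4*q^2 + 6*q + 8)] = 2*(15*q^3 - 9*q^2 - 8*q - 18)/(25*q^6 + 40*q^5 + 76*q^4 + 128*q^3 + 100*q^2 + 96*q + 64)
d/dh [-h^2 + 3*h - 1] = 3 - 2*h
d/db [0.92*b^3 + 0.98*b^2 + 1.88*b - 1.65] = 2.76*b^2 + 1.96*b + 1.88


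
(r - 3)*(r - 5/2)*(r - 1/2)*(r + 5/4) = r^4 - 19*r^3/4 + 11*r^2/4 + 145*r/16 - 75/16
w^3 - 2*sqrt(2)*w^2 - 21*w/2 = w*(w - 7*sqrt(2)/2)*(w + 3*sqrt(2)/2)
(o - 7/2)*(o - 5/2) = o^2 - 6*o + 35/4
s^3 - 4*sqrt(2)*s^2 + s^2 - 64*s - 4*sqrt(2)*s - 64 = (s + 1)*(s - 8*sqrt(2))*(s + 4*sqrt(2))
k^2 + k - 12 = (k - 3)*(k + 4)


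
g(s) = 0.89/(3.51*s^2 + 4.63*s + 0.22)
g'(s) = 0.89*(-7.02*s - 4.63)/(3.51*s^2 + 4.63*s + 0.22)^2 = (-6.2478*s - 4.1207)/(3.51*s^2 + 4.63*s + 0.22)^2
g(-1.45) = 1.00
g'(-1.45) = 6.29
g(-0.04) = 22.02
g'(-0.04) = -2369.70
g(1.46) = 0.06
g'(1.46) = -0.06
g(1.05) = 0.10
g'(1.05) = -0.13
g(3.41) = 0.02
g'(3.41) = -0.01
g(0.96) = 0.11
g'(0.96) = -0.16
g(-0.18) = -1.78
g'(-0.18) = -12.00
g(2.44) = 0.03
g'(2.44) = -0.02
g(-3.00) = 0.05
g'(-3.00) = 0.05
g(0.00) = 4.05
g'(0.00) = -85.14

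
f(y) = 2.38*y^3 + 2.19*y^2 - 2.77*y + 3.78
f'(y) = 7.14*y^2 + 4.38*y - 2.77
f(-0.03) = 3.87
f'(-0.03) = -2.89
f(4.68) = 282.74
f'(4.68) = 174.11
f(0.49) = 3.23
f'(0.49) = 1.09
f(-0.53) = 5.51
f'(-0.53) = -3.09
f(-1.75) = 2.58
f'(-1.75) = 11.43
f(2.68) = 57.90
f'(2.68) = 60.25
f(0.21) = 3.32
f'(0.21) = -1.54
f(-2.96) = -30.56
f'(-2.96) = 46.82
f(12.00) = 4398.54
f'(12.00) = 1077.95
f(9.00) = 1891.26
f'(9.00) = 614.99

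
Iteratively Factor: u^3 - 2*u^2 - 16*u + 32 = (u - 4)*(u^2 + 2*u - 8) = (u - 4)*(u - 2)*(u + 4)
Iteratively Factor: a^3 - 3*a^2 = (a - 3)*(a^2) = a*(a - 3)*(a)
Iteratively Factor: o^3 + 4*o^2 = (o)*(o^2 + 4*o) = o^2*(o + 4)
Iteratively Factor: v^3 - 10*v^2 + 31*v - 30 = (v - 3)*(v^2 - 7*v + 10) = (v - 5)*(v - 3)*(v - 2)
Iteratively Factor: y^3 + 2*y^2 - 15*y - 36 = (y + 3)*(y^2 - y - 12) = (y - 4)*(y + 3)*(y + 3)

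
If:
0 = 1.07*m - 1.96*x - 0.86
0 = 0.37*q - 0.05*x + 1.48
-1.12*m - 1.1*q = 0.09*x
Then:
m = 3.60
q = -3.79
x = 1.53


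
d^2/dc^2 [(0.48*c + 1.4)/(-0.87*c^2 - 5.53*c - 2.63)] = (-(0.48*c + 1.4)*(1.74*c + 5.53)*(3.48*c + 11.06) + (2.5056*c + 7.7448)*(0.87*c^2 + 5.53*c + 2.63))/(0.87*c^2 + 5.53*c + 2.63)^3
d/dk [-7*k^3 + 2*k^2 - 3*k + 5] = -21*k^2 + 4*k - 3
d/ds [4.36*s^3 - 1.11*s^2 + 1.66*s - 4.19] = 13.08*s^2 - 2.22*s + 1.66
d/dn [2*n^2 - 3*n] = 4*n - 3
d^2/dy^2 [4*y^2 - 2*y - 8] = 8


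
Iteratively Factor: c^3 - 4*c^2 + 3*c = (c - 1)*(c^2 - 3*c) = (c - 3)*(c - 1)*(c)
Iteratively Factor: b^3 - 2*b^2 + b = (b - 1)*(b^2 - b) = b*(b - 1)*(b - 1)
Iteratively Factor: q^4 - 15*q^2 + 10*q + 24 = (q + 1)*(q^3 - q^2 - 14*q + 24) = (q - 2)*(q + 1)*(q^2 + q - 12) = (q - 2)*(q + 1)*(q + 4)*(q - 3)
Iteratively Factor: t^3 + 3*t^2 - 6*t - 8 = (t + 1)*(t^2 + 2*t - 8) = (t - 2)*(t + 1)*(t + 4)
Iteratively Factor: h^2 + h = (h)*(h + 1)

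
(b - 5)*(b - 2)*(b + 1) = b^3 - 6*b^2 + 3*b + 10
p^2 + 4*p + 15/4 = (p + 3/2)*(p + 5/2)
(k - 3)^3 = k^3 - 9*k^2 + 27*k - 27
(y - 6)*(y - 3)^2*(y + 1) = y^4 - 11*y^3 + 33*y^2 - 9*y - 54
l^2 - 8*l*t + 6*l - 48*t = (l + 6)*(l - 8*t)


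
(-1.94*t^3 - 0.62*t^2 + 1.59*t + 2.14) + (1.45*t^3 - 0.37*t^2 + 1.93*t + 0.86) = -0.49*t^3 - 0.99*t^2 + 3.52*t + 3.0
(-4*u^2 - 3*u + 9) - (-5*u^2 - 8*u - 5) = u^2 + 5*u + 14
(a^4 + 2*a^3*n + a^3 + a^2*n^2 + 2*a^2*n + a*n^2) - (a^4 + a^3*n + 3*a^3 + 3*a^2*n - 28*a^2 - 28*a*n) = a^3*n - 2*a^3 + a^2*n^2 - a^2*n + 28*a^2 + a*n^2 + 28*a*n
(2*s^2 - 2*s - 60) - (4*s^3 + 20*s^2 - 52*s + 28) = -4*s^3 - 18*s^2 + 50*s - 88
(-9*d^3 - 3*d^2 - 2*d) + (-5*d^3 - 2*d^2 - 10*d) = -14*d^3 - 5*d^2 - 12*d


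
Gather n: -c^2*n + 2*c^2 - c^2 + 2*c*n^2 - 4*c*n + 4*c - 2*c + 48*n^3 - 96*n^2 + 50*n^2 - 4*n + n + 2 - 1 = c^2 + 2*c + 48*n^3 + n^2*(2*c - 46) + n*(-c^2 - 4*c - 3) + 1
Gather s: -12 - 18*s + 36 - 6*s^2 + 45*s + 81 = -6*s^2 + 27*s + 105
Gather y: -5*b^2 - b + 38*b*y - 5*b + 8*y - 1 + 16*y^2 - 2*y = -5*b^2 - 6*b + 16*y^2 + y*(38*b + 6) - 1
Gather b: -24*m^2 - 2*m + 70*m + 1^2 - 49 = -24*m^2 + 68*m - 48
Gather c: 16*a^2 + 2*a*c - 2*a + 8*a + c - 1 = 16*a^2 + 6*a + c*(2*a + 1) - 1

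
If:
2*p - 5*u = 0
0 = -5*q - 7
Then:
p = 5*u/2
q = -7/5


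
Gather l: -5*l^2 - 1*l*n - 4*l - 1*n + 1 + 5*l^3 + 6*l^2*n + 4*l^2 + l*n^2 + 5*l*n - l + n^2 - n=5*l^3 + l^2*(6*n - 1) + l*(n^2 + 4*n - 5) + n^2 - 2*n + 1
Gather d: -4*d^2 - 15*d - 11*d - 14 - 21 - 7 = -4*d^2 - 26*d - 42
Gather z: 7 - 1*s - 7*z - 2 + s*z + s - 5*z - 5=z*(s - 12)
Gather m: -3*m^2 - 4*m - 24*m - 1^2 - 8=-3*m^2 - 28*m - 9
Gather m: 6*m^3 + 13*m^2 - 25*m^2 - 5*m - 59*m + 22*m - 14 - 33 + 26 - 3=6*m^3 - 12*m^2 - 42*m - 24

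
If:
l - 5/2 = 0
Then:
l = 5/2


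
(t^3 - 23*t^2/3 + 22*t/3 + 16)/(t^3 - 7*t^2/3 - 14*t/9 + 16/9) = 3*(t - 6)/(3*t - 2)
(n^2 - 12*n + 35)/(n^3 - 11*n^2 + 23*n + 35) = 1/(n + 1)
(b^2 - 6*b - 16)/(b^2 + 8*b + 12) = (b - 8)/(b + 6)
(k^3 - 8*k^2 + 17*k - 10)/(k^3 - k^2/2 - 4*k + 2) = 2*(k^2 - 6*k + 5)/(2*k^2 + 3*k - 2)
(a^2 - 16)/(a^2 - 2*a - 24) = (a - 4)/(a - 6)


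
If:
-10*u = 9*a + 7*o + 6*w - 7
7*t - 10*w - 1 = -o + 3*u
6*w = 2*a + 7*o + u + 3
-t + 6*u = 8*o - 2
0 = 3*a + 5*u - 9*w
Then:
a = 22808/6881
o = -6823/6881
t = -198/983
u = -11622/6881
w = 1146/6881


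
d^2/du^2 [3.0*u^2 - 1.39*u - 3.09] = 6.00000000000000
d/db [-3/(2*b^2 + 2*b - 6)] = 3*(2*b + 1)/(2*(b^2 + b - 3)^2)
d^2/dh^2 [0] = 0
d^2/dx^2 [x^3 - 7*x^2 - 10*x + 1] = 6*x - 14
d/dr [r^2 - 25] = 2*r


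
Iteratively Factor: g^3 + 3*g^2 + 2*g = (g)*(g^2 + 3*g + 2) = g*(g + 2)*(g + 1)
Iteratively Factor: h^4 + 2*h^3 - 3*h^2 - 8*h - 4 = (h + 1)*(h^3 + h^2 - 4*h - 4) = (h + 1)^2*(h^2 - 4) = (h - 2)*(h + 1)^2*(h + 2)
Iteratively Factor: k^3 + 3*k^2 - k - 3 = (k - 1)*(k^2 + 4*k + 3) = (k - 1)*(k + 3)*(k + 1)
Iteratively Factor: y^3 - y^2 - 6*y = (y + 2)*(y^2 - 3*y) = (y - 3)*(y + 2)*(y)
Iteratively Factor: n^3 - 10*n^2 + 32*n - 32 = (n - 4)*(n^2 - 6*n + 8) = (n - 4)^2*(n - 2)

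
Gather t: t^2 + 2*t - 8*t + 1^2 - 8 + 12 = t^2 - 6*t + 5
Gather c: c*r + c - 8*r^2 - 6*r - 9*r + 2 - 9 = c*(r + 1) - 8*r^2 - 15*r - 7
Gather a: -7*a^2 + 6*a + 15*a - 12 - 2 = -7*a^2 + 21*a - 14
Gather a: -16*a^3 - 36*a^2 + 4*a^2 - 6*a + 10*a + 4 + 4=-16*a^3 - 32*a^2 + 4*a + 8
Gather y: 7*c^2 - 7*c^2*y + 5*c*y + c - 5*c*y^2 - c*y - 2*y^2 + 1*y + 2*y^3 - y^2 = 7*c^2 + c + 2*y^3 + y^2*(-5*c - 3) + y*(-7*c^2 + 4*c + 1)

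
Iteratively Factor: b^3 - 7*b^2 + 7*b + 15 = (b + 1)*(b^2 - 8*b + 15) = (b - 5)*(b + 1)*(b - 3)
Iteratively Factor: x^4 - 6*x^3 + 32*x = (x + 2)*(x^3 - 8*x^2 + 16*x) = x*(x + 2)*(x^2 - 8*x + 16) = x*(x - 4)*(x + 2)*(x - 4)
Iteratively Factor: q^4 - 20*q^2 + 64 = (q + 2)*(q^3 - 2*q^2 - 16*q + 32) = (q - 2)*(q + 2)*(q^2 - 16) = (q - 2)*(q + 2)*(q + 4)*(q - 4)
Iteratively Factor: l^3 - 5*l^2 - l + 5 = (l - 5)*(l^2 - 1) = (l - 5)*(l + 1)*(l - 1)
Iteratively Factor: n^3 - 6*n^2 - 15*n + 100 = (n - 5)*(n^2 - n - 20) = (n - 5)^2*(n + 4)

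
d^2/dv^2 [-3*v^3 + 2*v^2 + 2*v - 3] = 4 - 18*v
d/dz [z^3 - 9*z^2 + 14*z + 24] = 3*z^2 - 18*z + 14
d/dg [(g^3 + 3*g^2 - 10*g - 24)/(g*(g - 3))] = 1 - 8/g^2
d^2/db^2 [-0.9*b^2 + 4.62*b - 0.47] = -1.80000000000000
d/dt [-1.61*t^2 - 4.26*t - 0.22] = -3.22*t - 4.26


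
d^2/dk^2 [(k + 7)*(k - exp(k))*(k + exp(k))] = -4*k*exp(2*k) + 6*k - 32*exp(2*k) + 14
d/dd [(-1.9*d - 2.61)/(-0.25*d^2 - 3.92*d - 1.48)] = (0.475*d^2 + 7.448*d - (0.5*d + 3.92)*(1.9*d + 2.61) + 2.812)/(0.25*d^2 + 3.92*d + 1.48)^2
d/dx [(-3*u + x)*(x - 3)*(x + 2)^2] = (x + 2)*((-3*u + x)*(x + 2) - 2*(3*u - x)*(x - 3) + (x - 3)*(x + 2))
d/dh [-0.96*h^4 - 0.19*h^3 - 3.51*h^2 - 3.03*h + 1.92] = -3.84*h^3 - 0.57*h^2 - 7.02*h - 3.03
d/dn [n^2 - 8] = 2*n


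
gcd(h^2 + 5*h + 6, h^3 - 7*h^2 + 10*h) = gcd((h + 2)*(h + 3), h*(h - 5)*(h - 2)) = 1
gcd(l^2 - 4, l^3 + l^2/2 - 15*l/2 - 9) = l + 2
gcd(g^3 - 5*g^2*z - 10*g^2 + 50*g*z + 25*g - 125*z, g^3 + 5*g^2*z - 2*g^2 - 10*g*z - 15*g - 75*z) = g - 5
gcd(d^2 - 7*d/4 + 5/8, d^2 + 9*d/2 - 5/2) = d - 1/2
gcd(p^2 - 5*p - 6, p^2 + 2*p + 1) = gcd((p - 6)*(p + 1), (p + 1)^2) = p + 1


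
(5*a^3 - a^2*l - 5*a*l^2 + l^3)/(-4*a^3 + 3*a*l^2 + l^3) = (-5*a^2 - 4*a*l + l^2)/(4*a^2 + 4*a*l + l^2)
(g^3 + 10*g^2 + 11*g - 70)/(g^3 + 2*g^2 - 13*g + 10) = (g + 7)/(g - 1)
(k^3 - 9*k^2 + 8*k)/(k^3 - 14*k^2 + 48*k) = (k - 1)/(k - 6)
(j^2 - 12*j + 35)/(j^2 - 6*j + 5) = (j - 7)/(j - 1)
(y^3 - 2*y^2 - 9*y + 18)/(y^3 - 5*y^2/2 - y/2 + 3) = 2*(y^2 - 9)/(2*y^2 - y - 3)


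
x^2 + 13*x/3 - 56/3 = (x - 8/3)*(x + 7)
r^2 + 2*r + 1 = (r + 1)^2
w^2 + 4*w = w*(w + 4)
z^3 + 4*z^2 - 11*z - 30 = (z - 3)*(z + 2)*(z + 5)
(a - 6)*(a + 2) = a^2 - 4*a - 12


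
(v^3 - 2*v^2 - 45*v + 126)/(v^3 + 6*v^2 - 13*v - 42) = (v - 6)/(v + 2)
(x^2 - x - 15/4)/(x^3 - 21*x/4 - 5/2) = (2*x + 3)/(2*x^2 + 5*x + 2)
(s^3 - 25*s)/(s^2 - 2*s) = (s^2 - 25)/(s - 2)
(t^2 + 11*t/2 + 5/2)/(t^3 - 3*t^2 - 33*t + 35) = (t + 1/2)/(t^2 - 8*t + 7)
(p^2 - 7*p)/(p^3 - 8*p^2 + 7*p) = 1/(p - 1)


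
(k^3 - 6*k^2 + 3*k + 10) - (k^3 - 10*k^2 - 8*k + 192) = 4*k^2 + 11*k - 182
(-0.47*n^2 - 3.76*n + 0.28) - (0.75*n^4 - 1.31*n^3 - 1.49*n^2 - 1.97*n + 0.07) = -0.75*n^4 + 1.31*n^3 + 1.02*n^2 - 1.79*n + 0.21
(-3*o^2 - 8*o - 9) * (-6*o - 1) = 18*o^3 + 51*o^2 + 62*o + 9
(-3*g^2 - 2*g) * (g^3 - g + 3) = -3*g^5 - 2*g^4 + 3*g^3 - 7*g^2 - 6*g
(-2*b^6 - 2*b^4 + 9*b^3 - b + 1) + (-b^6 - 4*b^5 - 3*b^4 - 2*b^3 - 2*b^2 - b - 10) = -3*b^6 - 4*b^5 - 5*b^4 + 7*b^3 - 2*b^2 - 2*b - 9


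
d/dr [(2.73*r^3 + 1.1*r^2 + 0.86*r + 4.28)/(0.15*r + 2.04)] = (0.819*r^3 + 16.8726*r^2 + 4.488*r + 1.1124)/(0.0225*r^2 + 0.612*r + 4.1616)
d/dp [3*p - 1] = 3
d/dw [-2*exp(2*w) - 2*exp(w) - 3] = (-4*exp(w) - 2)*exp(w)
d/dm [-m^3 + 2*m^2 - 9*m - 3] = -3*m^2 + 4*m - 9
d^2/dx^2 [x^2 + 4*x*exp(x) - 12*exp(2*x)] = 4*x*exp(x) - 48*exp(2*x) + 8*exp(x) + 2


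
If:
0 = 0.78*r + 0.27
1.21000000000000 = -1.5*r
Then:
No Solution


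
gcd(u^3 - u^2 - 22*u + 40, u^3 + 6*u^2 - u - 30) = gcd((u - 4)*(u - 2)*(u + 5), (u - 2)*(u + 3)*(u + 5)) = u^2 + 3*u - 10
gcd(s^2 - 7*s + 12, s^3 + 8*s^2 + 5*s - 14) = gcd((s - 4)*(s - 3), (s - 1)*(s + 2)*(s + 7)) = 1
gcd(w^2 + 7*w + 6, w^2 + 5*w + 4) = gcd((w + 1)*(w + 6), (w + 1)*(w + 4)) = w + 1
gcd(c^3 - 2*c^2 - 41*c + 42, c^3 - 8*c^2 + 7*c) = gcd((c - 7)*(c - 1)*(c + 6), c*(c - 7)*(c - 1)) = c^2 - 8*c + 7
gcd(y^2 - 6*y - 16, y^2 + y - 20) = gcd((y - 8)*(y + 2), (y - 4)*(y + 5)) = 1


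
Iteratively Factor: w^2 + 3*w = (w)*(w + 3)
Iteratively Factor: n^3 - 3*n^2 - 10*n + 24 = (n - 4)*(n^2 + n - 6) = (n - 4)*(n + 3)*(n - 2)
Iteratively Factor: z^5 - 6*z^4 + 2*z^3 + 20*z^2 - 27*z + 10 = (z - 1)*(z^4 - 5*z^3 - 3*z^2 + 17*z - 10) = (z - 1)*(z + 2)*(z^3 - 7*z^2 + 11*z - 5) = (z - 1)^2*(z + 2)*(z^2 - 6*z + 5) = (z - 5)*(z - 1)^2*(z + 2)*(z - 1)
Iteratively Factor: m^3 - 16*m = (m)*(m^2 - 16) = m*(m + 4)*(m - 4)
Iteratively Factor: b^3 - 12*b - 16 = (b + 2)*(b^2 - 2*b - 8) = (b + 2)^2*(b - 4)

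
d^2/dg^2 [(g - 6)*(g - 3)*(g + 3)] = 6*g - 12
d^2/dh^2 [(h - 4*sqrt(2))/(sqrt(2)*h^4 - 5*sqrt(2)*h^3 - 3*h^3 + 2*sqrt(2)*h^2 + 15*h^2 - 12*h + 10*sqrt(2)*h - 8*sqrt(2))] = 2*((h - 4*sqrt(2))*(4*sqrt(2)*h^3 - 15*sqrt(2)*h^2 - 9*h^2 + 4*sqrt(2)*h + 30*h - 12 + 10*sqrt(2))^2 + (-4*sqrt(2)*h^3 + 9*h^2 + 15*sqrt(2)*h^2 - 30*h - 4*sqrt(2)*h - (h - 4*sqrt(2))*(6*sqrt(2)*h^2 - 15*sqrt(2)*h - 9*h + 2*sqrt(2) + 15) - 10*sqrt(2) + 12)*(sqrt(2)*h^4 - 5*sqrt(2)*h^3 - 3*h^3 + 2*sqrt(2)*h^2 + 15*h^2 - 12*h + 10*sqrt(2)*h - 8*sqrt(2)))/(sqrt(2)*h^4 - 5*sqrt(2)*h^3 - 3*h^3 + 2*sqrt(2)*h^2 + 15*h^2 - 12*h + 10*sqrt(2)*h - 8*sqrt(2))^3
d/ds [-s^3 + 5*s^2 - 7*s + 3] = -3*s^2 + 10*s - 7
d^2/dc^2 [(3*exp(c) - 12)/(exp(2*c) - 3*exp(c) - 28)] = 3*(exp(4*c) - 13*exp(3*c) + 204*exp(2*c) - 568*exp(c) + 1120)*exp(c)/(exp(6*c) - 9*exp(5*c) - 57*exp(4*c) + 477*exp(3*c) + 1596*exp(2*c) - 7056*exp(c) - 21952)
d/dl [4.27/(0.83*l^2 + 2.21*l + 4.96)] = (-7.0882*l - 9.4367)/(0.83*l^2 + 2.21*l + 4.96)^2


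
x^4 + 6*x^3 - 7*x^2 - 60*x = x*(x - 3)*(x + 4)*(x + 5)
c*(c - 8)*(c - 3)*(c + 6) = c^4 - 5*c^3 - 42*c^2 + 144*c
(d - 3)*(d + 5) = d^2 + 2*d - 15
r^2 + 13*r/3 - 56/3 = (r - 8/3)*(r + 7)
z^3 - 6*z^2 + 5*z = z*(z - 5)*(z - 1)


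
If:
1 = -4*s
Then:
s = -1/4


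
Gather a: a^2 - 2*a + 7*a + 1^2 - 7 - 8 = a^2 + 5*a - 14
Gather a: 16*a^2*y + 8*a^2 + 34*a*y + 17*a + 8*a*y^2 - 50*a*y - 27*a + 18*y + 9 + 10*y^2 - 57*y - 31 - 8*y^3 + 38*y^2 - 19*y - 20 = a^2*(16*y + 8) + a*(8*y^2 - 16*y - 10) - 8*y^3 + 48*y^2 - 58*y - 42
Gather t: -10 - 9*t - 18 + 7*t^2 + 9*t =7*t^2 - 28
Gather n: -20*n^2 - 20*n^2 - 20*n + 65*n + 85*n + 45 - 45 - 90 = -40*n^2 + 130*n - 90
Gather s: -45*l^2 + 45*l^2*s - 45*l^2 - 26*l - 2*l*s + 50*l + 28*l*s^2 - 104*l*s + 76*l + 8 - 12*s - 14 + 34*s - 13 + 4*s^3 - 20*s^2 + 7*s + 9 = -90*l^2 + 100*l + 4*s^3 + s^2*(28*l - 20) + s*(45*l^2 - 106*l + 29) - 10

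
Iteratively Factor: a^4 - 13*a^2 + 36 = (a - 3)*(a^3 + 3*a^2 - 4*a - 12) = (a - 3)*(a + 3)*(a^2 - 4) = (a - 3)*(a + 2)*(a + 3)*(a - 2)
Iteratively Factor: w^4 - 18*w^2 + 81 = (w - 3)*(w^3 + 3*w^2 - 9*w - 27) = (w - 3)*(w + 3)*(w^2 - 9) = (w - 3)^2*(w + 3)*(w + 3)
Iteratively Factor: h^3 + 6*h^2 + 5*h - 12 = (h - 1)*(h^2 + 7*h + 12) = (h - 1)*(h + 3)*(h + 4)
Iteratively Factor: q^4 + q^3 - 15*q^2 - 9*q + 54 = (q - 2)*(q^3 + 3*q^2 - 9*q - 27) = (q - 2)*(q + 3)*(q^2 - 9) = (q - 2)*(q + 3)^2*(q - 3)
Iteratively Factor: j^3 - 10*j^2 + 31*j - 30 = (j - 5)*(j^2 - 5*j + 6) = (j - 5)*(j - 2)*(j - 3)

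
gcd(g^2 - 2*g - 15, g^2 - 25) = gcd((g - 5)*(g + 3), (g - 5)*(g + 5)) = g - 5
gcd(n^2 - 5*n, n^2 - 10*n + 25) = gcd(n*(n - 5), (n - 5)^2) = n - 5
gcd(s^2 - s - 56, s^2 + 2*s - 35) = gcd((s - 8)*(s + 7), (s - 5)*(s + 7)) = s + 7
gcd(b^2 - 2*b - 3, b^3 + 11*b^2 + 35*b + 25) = b + 1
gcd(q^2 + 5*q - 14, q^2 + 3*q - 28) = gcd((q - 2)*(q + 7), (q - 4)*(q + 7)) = q + 7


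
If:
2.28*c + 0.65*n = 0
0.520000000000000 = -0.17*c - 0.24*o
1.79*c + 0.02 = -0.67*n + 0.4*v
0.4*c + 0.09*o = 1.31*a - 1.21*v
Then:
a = 0.740372056162744*v - 0.139690358533328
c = 0.0357044767920901 - 0.714089535841802*v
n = 2.50480637187586*v - 0.125240318593793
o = 0.505813421221276*v - 2.19195733772773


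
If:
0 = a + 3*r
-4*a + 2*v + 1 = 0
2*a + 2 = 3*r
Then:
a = -2/3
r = 2/9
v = -11/6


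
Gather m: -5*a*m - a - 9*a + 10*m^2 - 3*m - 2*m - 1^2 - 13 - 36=-10*a + 10*m^2 + m*(-5*a - 5) - 50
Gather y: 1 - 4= -3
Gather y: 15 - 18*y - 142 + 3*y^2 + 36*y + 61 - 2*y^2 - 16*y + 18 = y^2 + 2*y - 48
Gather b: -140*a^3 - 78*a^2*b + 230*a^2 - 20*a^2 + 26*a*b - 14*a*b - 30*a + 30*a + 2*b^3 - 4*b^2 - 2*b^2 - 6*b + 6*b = -140*a^3 + 210*a^2 + 2*b^3 - 6*b^2 + b*(-78*a^2 + 12*a)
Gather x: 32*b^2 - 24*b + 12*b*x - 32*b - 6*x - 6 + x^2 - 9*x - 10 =32*b^2 - 56*b + x^2 + x*(12*b - 15) - 16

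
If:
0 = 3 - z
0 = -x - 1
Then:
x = -1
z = 3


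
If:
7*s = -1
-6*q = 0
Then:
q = 0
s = -1/7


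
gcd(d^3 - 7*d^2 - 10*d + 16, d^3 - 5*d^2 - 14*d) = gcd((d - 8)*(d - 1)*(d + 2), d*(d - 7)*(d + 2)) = d + 2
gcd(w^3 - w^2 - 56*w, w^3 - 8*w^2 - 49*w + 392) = w^2 - w - 56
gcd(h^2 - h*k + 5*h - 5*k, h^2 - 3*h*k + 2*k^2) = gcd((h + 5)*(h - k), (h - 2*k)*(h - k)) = h - k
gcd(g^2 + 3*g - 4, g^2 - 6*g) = 1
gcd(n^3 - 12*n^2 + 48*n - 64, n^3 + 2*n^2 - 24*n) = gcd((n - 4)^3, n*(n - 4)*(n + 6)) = n - 4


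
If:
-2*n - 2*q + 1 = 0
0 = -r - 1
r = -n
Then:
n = 1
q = -1/2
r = -1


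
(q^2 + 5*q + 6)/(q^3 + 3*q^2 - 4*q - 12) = 1/(q - 2)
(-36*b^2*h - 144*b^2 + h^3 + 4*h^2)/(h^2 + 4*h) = -36*b^2/h + h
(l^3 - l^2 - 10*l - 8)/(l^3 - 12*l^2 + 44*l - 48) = (l^2 + 3*l + 2)/(l^2 - 8*l + 12)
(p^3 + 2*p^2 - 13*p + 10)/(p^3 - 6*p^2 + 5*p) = (p^2 + 3*p - 10)/(p*(p - 5))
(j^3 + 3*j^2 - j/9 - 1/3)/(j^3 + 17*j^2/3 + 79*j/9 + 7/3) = (3*j - 1)/(3*j + 7)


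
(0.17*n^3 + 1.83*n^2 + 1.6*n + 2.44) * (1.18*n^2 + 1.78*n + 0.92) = 0.2006*n^5 + 2.462*n^4 + 5.3018*n^3 + 7.4108*n^2 + 5.8152*n + 2.2448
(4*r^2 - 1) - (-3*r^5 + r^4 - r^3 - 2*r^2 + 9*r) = 3*r^5 - r^4 + r^3 + 6*r^2 - 9*r - 1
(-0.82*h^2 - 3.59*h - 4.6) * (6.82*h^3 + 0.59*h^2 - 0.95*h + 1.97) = -5.5924*h^5 - 24.9676*h^4 - 32.7111*h^3 - 0.9189*h^2 - 2.7023*h - 9.062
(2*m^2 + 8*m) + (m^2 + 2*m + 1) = 3*m^2 + 10*m + 1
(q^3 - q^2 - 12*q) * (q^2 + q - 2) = q^5 - 15*q^3 - 10*q^2 + 24*q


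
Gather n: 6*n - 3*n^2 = -3*n^2 + 6*n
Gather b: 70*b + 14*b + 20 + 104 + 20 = 84*b + 144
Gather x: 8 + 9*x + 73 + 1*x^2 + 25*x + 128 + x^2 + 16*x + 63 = 2*x^2 + 50*x + 272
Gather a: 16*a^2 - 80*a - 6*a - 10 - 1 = 16*a^2 - 86*a - 11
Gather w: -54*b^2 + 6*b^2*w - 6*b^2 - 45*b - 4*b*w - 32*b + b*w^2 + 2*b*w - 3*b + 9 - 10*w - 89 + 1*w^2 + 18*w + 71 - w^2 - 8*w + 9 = -60*b^2 + b*w^2 - 80*b + w*(6*b^2 - 2*b)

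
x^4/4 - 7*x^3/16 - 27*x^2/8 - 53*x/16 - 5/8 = (x/4 + 1/2)*(x - 5)*(x + 1/4)*(x + 1)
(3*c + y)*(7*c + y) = 21*c^2 + 10*c*y + y^2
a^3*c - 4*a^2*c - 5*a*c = a*(a - 5)*(a*c + c)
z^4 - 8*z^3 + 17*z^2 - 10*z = z*(z - 5)*(z - 2)*(z - 1)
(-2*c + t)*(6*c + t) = -12*c^2 + 4*c*t + t^2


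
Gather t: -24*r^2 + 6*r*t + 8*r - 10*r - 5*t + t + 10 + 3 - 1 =-24*r^2 - 2*r + t*(6*r - 4) + 12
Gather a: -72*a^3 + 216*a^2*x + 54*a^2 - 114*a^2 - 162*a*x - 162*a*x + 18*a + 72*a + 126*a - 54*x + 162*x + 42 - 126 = -72*a^3 + a^2*(216*x - 60) + a*(216 - 324*x) + 108*x - 84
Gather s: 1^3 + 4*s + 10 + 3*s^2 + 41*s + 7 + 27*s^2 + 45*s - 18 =30*s^2 + 90*s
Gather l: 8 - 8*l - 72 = -8*l - 64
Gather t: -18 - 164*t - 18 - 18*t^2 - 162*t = -18*t^2 - 326*t - 36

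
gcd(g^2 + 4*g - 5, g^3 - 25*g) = g + 5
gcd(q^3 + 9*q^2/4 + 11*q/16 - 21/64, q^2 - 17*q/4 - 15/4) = q + 3/4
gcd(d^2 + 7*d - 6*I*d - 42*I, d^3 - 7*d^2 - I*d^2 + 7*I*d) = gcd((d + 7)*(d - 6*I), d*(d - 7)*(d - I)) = 1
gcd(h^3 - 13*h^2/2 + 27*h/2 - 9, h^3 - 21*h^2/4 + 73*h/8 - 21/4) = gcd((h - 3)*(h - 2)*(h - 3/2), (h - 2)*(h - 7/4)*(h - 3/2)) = h^2 - 7*h/2 + 3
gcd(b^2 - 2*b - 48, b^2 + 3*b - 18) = b + 6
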